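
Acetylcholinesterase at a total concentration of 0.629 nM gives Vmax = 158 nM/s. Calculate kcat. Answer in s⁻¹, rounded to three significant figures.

kcat = Vmax/[E]total = 158 nM/s / 0.629 nM = 251 s⁻¹.

251 s⁻¹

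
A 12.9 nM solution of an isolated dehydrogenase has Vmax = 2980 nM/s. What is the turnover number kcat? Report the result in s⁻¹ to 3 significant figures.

kcat = Vmax/[E]total = 2980 nM/s / 12.9 nM = 231 s⁻¹.

231 s⁻¹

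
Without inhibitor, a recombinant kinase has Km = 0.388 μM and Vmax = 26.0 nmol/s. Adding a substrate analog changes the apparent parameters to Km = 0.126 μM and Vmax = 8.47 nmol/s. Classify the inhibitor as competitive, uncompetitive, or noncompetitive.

Both Km and Vmax decrease by the same factor (~3.07-fold) — characteristic of uncompetitive inhibition.

uncompetitive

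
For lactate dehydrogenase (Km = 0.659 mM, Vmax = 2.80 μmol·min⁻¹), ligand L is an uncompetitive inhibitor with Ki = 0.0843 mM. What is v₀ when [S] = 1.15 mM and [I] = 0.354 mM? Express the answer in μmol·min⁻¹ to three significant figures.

0.485 μmol·min⁻¹

With α = 1 + [I]/Ki = 1 + 0.354/0.0843 = 5.199, the uncompetitive rate law is v = (Vmax/α)·[S] / (Km/α + [S]).
v = (2.80/5.199)×1.15 / (0.659/5.199 + 1.15) = 0.6193/1.277 = 0.485 μmol·min⁻¹.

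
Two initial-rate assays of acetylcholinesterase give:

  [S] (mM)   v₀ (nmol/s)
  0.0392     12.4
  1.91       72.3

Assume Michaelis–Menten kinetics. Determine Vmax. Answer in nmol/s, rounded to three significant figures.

80.4 nmol/s

From v = Vmax[S]/(Km+[S]), each point gives Vmax = v(Km+[S])/[S].
Equating: 12.4(Km+0.0392)/0.0392 = 72.3(Km+1.91)/1.91.
316.3·Km + 12.4 = 37.85·Km + 72.3, so (316.3 − 37.85)·Km = 72.3 − 12.4.
Km = 59.90/278.5 = 0.215 mM; then Vmax = 12.4(0.215+0.0392)/0.0392 = 80.4 nmol/s.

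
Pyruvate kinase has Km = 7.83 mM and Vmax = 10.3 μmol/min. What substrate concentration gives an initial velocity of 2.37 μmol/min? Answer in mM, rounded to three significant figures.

2.34 mM

The required fractional saturation is v/Vmax = 2.37/10.3 = 0.2301.
Then [S]/(Km+[S]) = 0.2301 ⇒ [S] = 7.83 × 0.2301/(1 − 0.2301) = 2.34 mM.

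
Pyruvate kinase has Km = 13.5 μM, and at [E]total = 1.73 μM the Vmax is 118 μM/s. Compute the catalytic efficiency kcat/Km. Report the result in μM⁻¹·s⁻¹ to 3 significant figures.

kcat = Vmax/[E]total = 118/1.73 = 68.2 s⁻¹.
kcat/Km = 68.2/13.5 = 5.05 μM⁻¹·s⁻¹.

5.05 μM⁻¹·s⁻¹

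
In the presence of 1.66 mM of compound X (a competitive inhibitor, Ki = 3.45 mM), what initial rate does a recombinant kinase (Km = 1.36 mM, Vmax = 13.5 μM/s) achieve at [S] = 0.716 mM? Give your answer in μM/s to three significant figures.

α = 1 + [I]/Ki = 1 + 1.66/3.45 = 1.481.
For a competitive inhibitor, Vmax is unchanged and the apparent Km becomes α·Km: Km,app = 2.01 mM, Vmax,app = 13.5 μM/s.
v = Vmax,app·[S]/(Km,app + [S]) = 13.5 × 0.716/(2.01 + 0.716) = 3.54 μM/s.

3.54 μM/s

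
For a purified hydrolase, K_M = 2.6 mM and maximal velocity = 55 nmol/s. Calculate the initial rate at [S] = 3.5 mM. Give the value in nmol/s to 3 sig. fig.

31.6 nmol/s

[S]/(Km+[S]) = 3.5/6.100 = 0.5738, the fractional saturation.
v = 0.5738 × Vmax = 0.5738 × 55 = 31.6 nmol/s.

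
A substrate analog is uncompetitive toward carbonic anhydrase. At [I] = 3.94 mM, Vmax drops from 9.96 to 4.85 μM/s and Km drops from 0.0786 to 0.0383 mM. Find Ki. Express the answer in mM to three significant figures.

Uncompetitive: Vmax,app = Vmax/α (and Km,app = Km/α) with α = 1 + [I]/Ki.
α = Vmax/Vmax,app = 9.96/4.85 = 2.054.
Ki = [I]/(α − 1) = 3.94/1.054 = 3.74 mM.

3.74 mM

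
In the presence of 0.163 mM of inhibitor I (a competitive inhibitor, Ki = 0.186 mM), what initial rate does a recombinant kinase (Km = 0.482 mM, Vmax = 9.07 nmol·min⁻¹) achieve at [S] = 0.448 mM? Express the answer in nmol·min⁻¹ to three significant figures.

α = 1 + [I]/Ki = 1 + 0.163/0.186 = 1.876.
For a competitive inhibitor, Vmax is unchanged and the apparent Km becomes α·Km: Km,app = 0.904 mM, Vmax,app = 9.07 nmol·min⁻¹.
v = Vmax,app·[S]/(Km,app + [S]) = 9.07 × 0.448/(0.904 + 0.448) = 3.00 nmol·min⁻¹.

3.00 nmol·min⁻¹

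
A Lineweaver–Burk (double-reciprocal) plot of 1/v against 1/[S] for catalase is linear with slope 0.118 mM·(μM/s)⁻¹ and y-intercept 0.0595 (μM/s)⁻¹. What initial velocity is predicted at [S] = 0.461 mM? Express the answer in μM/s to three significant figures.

3.17 μM/s

The y-intercept is 1/Vmax, so Vmax = 1/0.0595 = 16.8 μM/s.
The slope is Km/Vmax, so Km = 0.118 × 16.8 = 1.98 mM.
Then v = 16.8 × 0.461/(1.98 + 0.461) = 3.17 μM/s.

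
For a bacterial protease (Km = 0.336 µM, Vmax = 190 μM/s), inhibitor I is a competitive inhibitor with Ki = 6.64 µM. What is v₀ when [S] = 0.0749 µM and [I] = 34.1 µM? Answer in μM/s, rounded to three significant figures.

6.66 μM/s

α = 1 + [I]/Ki = 1 + 34.1/6.64 = 6.136.
For a competitive inhibitor, Vmax is unchanged and the apparent Km becomes α·Km: Km,app = 2.06 µM, Vmax,app = 190 μM/s.
v = Vmax,app·[S]/(Km,app + [S]) = 190 × 0.0749/(2.06 + 0.0749) = 6.66 μM/s.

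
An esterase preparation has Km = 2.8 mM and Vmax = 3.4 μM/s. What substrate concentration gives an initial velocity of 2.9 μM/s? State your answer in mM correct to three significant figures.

16.2 mM

Rearranging v = Vmax[S]/(Km+[S]) gives [S] = Km·v/(Vmax − v).
[S] = 2.8 × 2.9 / (3.4 − 2.9) = 8.120/0.5000 = 16.2 mM.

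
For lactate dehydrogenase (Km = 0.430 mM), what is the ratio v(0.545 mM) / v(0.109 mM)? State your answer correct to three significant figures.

The fractional saturations are [S]/(Km+[S]) = 0.109/0.5390 = 0.2022 and 0.545/0.9750 = 0.5590.
v₂/v₁ is just their ratio: 0.5590/0.2022 = 2.76.

2.76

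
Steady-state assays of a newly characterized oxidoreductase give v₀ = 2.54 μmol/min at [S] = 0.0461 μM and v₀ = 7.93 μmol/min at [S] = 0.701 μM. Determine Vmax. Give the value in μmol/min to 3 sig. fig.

9.32 μmol/min

From v = Vmax[S]/(Km+[S]), each point gives Vmax = v(Km+[S])/[S].
Equating: 2.54(Km+0.0461)/0.0461 = 7.93(Km+0.701)/0.701.
55.10·Km + 2.54 = 11.31·Km + 7.93, so (55.10 − 11.31)·Km = 7.93 − 2.54.
Km = 5.390/43.79 = 0.123 μM; then Vmax = 2.54(0.123+0.0461)/0.0461 = 9.32 μmol/min.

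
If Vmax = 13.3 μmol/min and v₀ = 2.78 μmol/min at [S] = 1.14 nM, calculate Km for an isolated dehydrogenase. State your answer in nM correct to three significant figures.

4.31 nM

From v = Vmax[S]/(Km+[S]), Km = [S](Vmax − v)/v.
Km = 1.14 × (13.3 − 2.78) / 2.78 = 11.99/2.78 = 4.31 nM.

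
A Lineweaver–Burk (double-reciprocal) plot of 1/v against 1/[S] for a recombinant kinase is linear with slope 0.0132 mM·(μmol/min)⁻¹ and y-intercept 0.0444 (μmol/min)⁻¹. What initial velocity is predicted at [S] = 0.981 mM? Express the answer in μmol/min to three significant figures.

17.3 μmol/min

The y-intercept is 1/Vmax, so Vmax = 1/0.0444 = 22.5 μmol/min.
The slope is Km/Vmax, so Km = 0.0132 × 22.5 = 0.297 mM.
Then v = 22.5 × 0.981/(0.297 + 0.981) = 17.3 μmol/min.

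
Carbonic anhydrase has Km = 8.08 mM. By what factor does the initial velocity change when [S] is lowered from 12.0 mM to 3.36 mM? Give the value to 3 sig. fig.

0.491

Since Vmax cancels, v₂/v₁ = [S]₂(Km+[S]₁) / [S]₁(Km+[S]₂).
= 3.36×(8.08+12.0) / (12.0×(8.08+3.36)) = 67.47/137.3 = 0.491.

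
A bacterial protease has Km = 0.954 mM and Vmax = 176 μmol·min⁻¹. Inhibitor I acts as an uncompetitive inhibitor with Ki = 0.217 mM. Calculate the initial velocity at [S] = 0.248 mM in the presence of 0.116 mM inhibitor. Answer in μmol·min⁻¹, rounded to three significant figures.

α = 1 + [I]/Ki = 1 + 0.116/0.217 = 1.535.
For an uncompetitive inhibitor, both parameters are divided by α, giving Vmax/α and Km/α: Km,app = 0.622 mM, Vmax,app = 115 μmol·min⁻¹.
v = Vmax,app·[S]/(Km,app + [S]) = 115 × 0.248/(0.622 + 0.248) = 32.7 μmol·min⁻¹.

32.7 μmol·min⁻¹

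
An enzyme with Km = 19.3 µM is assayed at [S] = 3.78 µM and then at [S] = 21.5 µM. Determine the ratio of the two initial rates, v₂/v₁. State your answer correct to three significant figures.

The fractional saturations are [S]/(Km+[S]) = 3.78/23.08 = 0.1638 and 21.5/40.80 = 0.5270.
v₂/v₁ is just their ratio: 0.5270/0.1638 = 3.22.

3.22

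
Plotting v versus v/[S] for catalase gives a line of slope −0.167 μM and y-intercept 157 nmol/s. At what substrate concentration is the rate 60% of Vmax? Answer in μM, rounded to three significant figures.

The Eadie–Hofstee slope gives Km = 0.167 μM (slope = −Km).
v/Vmax = [S]/(Km+[S]) = 0.6 ⇒ [S] = Km·0.6/(1−0.6) = 0.167 × 1.500 = 0.250 μM.

0.250 μM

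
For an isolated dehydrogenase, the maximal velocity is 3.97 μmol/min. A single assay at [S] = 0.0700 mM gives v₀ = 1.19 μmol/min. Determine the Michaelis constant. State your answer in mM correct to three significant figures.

v/Vmax = 1.19/3.97 = 0.2997 = [S]/(Km+[S]).
So Km + [S] = [S]/0.2997 = 0.2335 mM, giving Km = 0.2335 − 0.0700 = 0.164 mM.

0.164 mM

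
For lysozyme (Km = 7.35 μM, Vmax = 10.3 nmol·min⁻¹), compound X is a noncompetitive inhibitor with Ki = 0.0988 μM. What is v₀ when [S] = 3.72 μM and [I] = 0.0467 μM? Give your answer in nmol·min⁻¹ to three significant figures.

With α = 1 + [I]/Ki = 1 + 0.0467/0.0988 = 1.473, the noncompetitive rate law is v = (Vmax/α)·[S] / (Km + [S]).
v = (10.3/1.473)×3.72 / (7.35 + 3.72) = 26.02/11.07 = 2.35 nmol·min⁻¹.

2.35 nmol·min⁻¹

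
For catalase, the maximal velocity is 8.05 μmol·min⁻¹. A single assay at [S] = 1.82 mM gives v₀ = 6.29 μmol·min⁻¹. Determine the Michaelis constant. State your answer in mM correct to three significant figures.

v/Vmax = 6.29/8.05 = 0.7814 = [S]/(Km+[S]).
So Km + [S] = [S]/0.7814 = 2.329 mM, giving Km = 2.329 − 1.82 = 0.509 mM.

0.509 mM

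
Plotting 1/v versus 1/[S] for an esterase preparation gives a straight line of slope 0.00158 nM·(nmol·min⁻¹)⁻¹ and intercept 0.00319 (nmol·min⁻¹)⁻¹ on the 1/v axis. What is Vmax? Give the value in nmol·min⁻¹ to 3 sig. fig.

313 nmol·min⁻¹

The y-intercept of a Lineweaver–Burk plot equals 1/Vmax, so Vmax = 1/0.00319 = 313 nmol·min⁻¹.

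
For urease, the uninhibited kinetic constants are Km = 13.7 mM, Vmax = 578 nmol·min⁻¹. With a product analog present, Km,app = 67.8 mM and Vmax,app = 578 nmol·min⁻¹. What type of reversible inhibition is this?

competitive

Km increases (13.7 → 67.8 mM) while Vmax is unchanged — the hallmark of competitive inhibition.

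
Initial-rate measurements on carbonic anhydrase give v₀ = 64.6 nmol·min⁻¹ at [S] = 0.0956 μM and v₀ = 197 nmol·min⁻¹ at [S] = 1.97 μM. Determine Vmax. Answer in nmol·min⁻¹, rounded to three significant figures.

220 nmol·min⁻¹

In reciprocal form, 1/v = (Km/Vmax)·(1/[S]) + 1/Vmax. The two points give (1/[S], 1/v) = (10.46, 0.01548) and (0.5076, 0.005076).
Slope = (0.01548 − 0.005076)/(10.46 − 0.5076) = 0.001045; intercept = 0.01548 − 0.001045×10.46 = 0.004546.
Vmax = 1/intercept = 220 nmol·min⁻¹; Km = slope × Vmax = 0.001045 × 220 = 0.230 μM.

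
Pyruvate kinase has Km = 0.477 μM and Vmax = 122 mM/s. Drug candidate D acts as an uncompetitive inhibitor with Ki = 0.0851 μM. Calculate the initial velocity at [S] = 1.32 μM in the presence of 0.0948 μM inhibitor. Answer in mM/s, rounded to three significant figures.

49.3 mM/s

With α = 1 + [I]/Ki = 1 + 0.0948/0.0851 = 2.114, the uncompetitive rate law is v = (Vmax/α)·[S] / (Km/α + [S]).
v = (122/2.114)×1.32 / (0.477/2.114 + 1.32) = 76.18/1.546 = 49.3 mM/s.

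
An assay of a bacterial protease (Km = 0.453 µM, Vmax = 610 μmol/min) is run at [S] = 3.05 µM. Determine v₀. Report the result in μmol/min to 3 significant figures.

531 μmol/min

[S]/(Km+[S]) = 3.05/3.503 = 0.8707, the fractional saturation.
v = 0.8707 × Vmax = 0.8707 × 610 = 531 μmol/min.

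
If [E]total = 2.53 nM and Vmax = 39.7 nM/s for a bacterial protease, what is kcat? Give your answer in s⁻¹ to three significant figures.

15.7 s⁻¹

kcat = Vmax/[E]total = 39.7 nM/s / 2.53 nM = 15.7 s⁻¹.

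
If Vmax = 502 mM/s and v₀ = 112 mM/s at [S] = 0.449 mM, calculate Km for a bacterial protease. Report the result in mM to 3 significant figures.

1.56 mM

From v = Vmax[S]/(Km+[S]), Km = [S](Vmax − v)/v.
Km = 0.449 × (502 − 112) / 112 = 175.1/112 = 1.56 mM.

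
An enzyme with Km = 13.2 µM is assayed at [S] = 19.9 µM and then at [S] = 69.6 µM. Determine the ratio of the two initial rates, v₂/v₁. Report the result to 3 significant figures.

1.40

Since Vmax cancels, v₂/v₁ = [S]₂(Km+[S]₁) / [S]₁(Km+[S]₂).
= 69.6×(13.2+19.9) / (19.9×(13.2+69.6)) = 2304/1648 = 1.40.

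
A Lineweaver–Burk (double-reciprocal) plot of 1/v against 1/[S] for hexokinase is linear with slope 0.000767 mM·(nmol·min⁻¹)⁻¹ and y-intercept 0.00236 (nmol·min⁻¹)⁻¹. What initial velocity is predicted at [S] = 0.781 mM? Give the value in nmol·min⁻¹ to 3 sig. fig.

The y-intercept is 1/Vmax, so Vmax = 1/0.00236 = 424 nmol·min⁻¹.
The slope is Km/Vmax, so Km = 0.000767 × 424 = 0.325 mM.
Then v = 424 × 0.781/(0.325 + 0.781) = 299 nmol·min⁻¹.

299 nmol·min⁻¹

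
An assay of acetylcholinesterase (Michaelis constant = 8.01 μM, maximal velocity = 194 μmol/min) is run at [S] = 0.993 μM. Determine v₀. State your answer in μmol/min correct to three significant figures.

v = Vmax·[S]/(Km + [S]) = 194 × 0.993 / (8.01 + 0.993)
  = 192.6 / 9.003 = 21.4 μmol/min.

21.4 μmol/min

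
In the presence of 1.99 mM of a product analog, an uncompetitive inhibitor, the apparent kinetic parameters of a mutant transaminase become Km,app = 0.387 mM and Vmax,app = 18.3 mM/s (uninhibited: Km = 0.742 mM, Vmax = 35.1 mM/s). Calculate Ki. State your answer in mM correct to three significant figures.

2.17 mM

Uncompetitive: Vmax,app = Vmax/α (and Km,app = Km/α) with α = 1 + [I]/Ki.
α = Vmax/Vmax,app = 35.1/18.3 = 1.918.
Since α = 1 + [I]/Ki, [I]/Ki = 1.918 − 1 = 0.9180 and Ki = 1.99/0.9180 = 2.17 mM.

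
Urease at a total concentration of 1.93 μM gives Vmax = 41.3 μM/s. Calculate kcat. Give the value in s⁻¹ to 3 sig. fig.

21.4 s⁻¹

kcat = Vmax/[E]total = 41.3 μM/s / 1.93 μM = 21.4 s⁻¹.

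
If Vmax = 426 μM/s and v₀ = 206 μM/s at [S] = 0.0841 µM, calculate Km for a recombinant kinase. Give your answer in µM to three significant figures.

v/Vmax = 206/426 = 0.4836 = [S]/(Km+[S]).
So Km + [S] = [S]/0.4836 = 0.1739 µM, giving Km = 0.1739 − 0.0841 = 0.0898 µM.

0.0898 µM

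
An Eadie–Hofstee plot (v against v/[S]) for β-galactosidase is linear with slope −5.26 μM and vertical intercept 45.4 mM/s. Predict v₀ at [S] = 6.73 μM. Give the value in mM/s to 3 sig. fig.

25.5 mM/s

In the Eadie–Hofstee form v = Vmax − Km·(v/[S]), the slope is −Km and the intercept is Vmax, so Km = 5.26 μM and Vmax = 45.4 mM/s.
v = 45.4 × 6.73/(5.26 + 6.73) = 25.5 mM/s.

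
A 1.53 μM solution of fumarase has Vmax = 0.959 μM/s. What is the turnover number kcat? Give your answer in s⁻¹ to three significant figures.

kcat = Vmax/[E]total = 0.959 μM/s / 1.53 μM = 0.627 s⁻¹.

0.627 s⁻¹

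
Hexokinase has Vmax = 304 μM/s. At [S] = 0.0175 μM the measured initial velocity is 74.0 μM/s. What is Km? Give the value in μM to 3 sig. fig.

v/Vmax = 74.0/304 = 0.2434 = [S]/(Km+[S]).
So Km + [S] = [S]/0.2434 = 0.07189 μM, giving Km = 0.07189 − 0.0175 = 0.0544 μM.

0.0544 μM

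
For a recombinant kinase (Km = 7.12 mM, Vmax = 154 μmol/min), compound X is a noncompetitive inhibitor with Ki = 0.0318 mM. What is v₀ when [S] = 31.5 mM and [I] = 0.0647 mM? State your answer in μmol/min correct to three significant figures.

With α = 1 + [I]/Ki = 1 + 0.0647/0.0318 = 3.035, the noncompetitive rate law is v = (Vmax/α)·[S] / (Km + [S]).
v = (154/3.035)×31.5 / (7.12 + 31.5) = 1599/38.62 = 41.4 μmol/min.

41.4 μmol/min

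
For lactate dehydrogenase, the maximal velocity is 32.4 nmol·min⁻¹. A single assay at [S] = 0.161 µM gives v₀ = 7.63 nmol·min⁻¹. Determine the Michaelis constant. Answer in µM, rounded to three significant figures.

v/Vmax = 7.63/32.4 = 0.2355 = [S]/(Km+[S]).
So Km + [S] = [S]/0.2355 = 0.6837 µM, giving Km = 0.6837 − 0.161 = 0.523 µM.

0.523 µM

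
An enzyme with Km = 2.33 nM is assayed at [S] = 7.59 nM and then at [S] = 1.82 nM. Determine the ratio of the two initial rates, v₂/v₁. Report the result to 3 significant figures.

The fractional saturations are [S]/(Km+[S]) = 7.59/9.920 = 0.7651 and 1.82/4.150 = 0.4386.
v₂/v₁ is just their ratio: 0.4386/0.7651 = 0.573.

0.573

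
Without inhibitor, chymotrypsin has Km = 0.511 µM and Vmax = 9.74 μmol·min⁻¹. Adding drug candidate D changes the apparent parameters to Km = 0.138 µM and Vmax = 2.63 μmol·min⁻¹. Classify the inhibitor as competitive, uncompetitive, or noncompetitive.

uncompetitive

Both Km and Vmax decrease by the same factor (~3.71-fold) — characteristic of uncompetitive inhibition.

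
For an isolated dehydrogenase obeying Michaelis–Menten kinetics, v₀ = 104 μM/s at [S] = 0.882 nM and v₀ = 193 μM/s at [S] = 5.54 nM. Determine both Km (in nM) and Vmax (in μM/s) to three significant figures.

In reciprocal form, 1/v = (Km/Vmax)·(1/[S]) + 1/Vmax. The two points give (1/[S], 1/v) = (1.134, 0.009615) and (0.1805, 0.005181).
Slope = (0.009615 − 0.005181)/(1.134 − 0.1805) = 0.004651; intercept = 0.009615 − 0.004651×1.134 = 0.004342.
Vmax = 1/intercept = 230 μM/s; Km = slope × Vmax = 0.004651 × 230 = 1.07 nM.

Km = 1.07 nM; Vmax = 230 μM/s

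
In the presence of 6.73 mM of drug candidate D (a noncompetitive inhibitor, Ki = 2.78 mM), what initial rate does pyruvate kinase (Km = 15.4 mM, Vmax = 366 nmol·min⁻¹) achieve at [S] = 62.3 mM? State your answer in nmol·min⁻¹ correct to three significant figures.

85.8 nmol·min⁻¹

With α = 1 + [I]/Ki = 1 + 6.73/2.78 = 3.421, the noncompetitive rate law is v = (Vmax/α)·[S] / (Km + [S]).
v = (366/3.421)×62.3 / (15.4 + 62.3) = 6666/77.70 = 85.8 nmol·min⁻¹.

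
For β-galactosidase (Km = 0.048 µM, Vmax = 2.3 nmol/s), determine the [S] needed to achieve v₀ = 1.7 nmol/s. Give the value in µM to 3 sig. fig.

0.136 µM

Rearranging v = Vmax[S]/(Km+[S]) gives [S] = Km·v/(Vmax − v).
[S] = 0.048 × 1.7 / (2.3 − 1.7) = 0.08160/0.6000 = 0.136 µM.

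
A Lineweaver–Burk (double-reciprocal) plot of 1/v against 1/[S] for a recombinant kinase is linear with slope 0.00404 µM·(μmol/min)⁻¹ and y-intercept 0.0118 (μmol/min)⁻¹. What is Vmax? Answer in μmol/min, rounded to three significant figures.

The y-intercept of a Lineweaver–Burk plot equals 1/Vmax, so Vmax = 1/0.0118 = 84.7 μmol/min.

84.7 μmol/min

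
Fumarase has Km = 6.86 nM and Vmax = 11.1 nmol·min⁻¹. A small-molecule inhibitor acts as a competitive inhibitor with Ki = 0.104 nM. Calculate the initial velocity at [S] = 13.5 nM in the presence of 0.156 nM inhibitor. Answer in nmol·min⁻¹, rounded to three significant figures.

With α = 1 + [I]/Ki = 1 + 0.156/0.104 = 2.500, the competitive rate law is v = Vmax[S] / (αKm + [S]).
v = 11.1×13.5 / (2.500×6.86 + 13.5) = 149.8/30.65 = 4.89 nmol·min⁻¹.

4.89 nmol·min⁻¹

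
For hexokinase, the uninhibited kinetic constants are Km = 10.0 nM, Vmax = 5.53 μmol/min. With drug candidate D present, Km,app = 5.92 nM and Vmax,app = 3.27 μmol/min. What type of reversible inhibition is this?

Both Km and Vmax decrease by the same factor (~1.69-fold) — characteristic of uncompetitive inhibition.

uncompetitive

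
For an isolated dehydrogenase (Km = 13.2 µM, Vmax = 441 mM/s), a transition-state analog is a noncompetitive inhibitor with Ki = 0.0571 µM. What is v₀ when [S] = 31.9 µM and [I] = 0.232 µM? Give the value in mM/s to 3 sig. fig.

α = 1 + [I]/Ki = 1 + 0.232/0.0571 = 5.063.
For a noncompetitive inhibitor, Vmax is reduced to Vmax/α while Km is unchanged: Km,app = 13.2 µM, Vmax,app = 87.1 mM/s.
v = Vmax,app·[S]/(Km,app + [S]) = 87.1 × 31.9/(13.2 + 31.9) = 61.6 mM/s.

61.6 mM/s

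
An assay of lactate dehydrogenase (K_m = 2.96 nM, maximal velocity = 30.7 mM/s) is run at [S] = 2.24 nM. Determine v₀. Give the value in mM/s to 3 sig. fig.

v = Vmax·[S]/(Km + [S]) = 30.7 × 2.24 / (2.96 + 2.24)
  = 68.77 / 5.200 = 13.2 mM/s.

13.2 mM/s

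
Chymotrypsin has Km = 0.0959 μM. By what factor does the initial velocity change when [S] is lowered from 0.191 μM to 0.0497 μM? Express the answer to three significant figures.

The fractional saturations are [S]/(Km+[S]) = 0.191/0.2869 = 0.6657 and 0.0497/0.1456 = 0.3413.
v₂/v₁ is just their ratio: 0.3413/0.6657 = 0.513.

0.513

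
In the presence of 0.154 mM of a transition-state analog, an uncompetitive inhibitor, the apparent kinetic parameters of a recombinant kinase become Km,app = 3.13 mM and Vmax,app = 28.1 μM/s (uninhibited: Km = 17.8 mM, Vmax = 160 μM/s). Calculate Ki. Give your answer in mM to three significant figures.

0.0328 mM

Uncompetitive: Vmax,app = Vmax/α (and Km,app = Km/α) with α = 1 + [I]/Ki.
α = Vmax/Vmax,app = 160/28.1 = 5.694.
Ki = [I]/(α − 1) = 0.154/4.694 = 0.0328 mM.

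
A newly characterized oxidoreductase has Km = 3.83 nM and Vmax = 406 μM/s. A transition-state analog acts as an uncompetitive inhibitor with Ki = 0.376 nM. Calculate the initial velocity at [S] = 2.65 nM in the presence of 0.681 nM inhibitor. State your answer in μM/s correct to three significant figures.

With α = 1 + [I]/Ki = 1 + 0.681/0.376 = 2.811, the uncompetitive rate law is v = (Vmax/α)·[S] / (Km/α + [S]).
v = (406/2.811)×2.65 / (3.83/2.811 + 2.65) = 382.7/4.012 = 95.4 μM/s.

95.4 μM/s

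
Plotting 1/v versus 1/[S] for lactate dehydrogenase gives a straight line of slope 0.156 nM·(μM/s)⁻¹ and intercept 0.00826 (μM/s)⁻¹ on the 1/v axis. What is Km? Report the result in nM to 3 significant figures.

18.9 nM

y-intercept = 1/Vmax ⇒ Vmax = 121 μM/s; slope = Km/Vmax ⇒ Km = slope × Vmax.
Km = 0.156 × 121 = 18.9 nM.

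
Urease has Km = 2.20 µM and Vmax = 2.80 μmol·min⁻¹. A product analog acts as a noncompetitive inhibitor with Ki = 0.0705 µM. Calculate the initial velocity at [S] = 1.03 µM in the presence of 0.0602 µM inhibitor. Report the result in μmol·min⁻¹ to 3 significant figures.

0.482 μmol·min⁻¹

With α = 1 + [I]/Ki = 1 + 0.0602/0.0705 = 1.854, the noncompetitive rate law is v = (Vmax/α)·[S] / (Km + [S]).
v = (2.80/1.854)×1.03 / (2.20 + 1.03) = 1.556/3.230 = 0.482 μmol·min⁻¹.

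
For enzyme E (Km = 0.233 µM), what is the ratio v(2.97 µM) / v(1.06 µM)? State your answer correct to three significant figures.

1.13

Since Vmax cancels, v₂/v₁ = [S]₂(Km+[S]₁) / [S]₁(Km+[S]₂).
= 2.97×(0.233+1.06) / (1.06×(0.233+2.97)) = 3.840/3.395 = 1.13.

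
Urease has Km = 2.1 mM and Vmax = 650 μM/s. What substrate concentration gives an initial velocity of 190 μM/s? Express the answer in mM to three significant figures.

0.867 mM

Rearranging v = Vmax[S]/(Km+[S]) gives [S] = Km·v/(Vmax − v).
[S] = 2.1 × 190 / (650 − 190) = 399.0/460.0 = 0.867 mM.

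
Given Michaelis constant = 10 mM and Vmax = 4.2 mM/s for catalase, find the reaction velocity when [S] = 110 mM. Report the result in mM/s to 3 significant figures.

v = Vmax·[S]/(Km + [S]) = 4.2 × 110 / (10 + 110)
  = 462.0 / 120.0 = 3.85 mM/s.

3.85 mM/s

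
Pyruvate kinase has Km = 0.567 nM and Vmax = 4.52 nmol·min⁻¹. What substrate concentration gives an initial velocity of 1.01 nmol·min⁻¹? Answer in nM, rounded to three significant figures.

The required fractional saturation is v/Vmax = 1.01/4.52 = 0.2235.
Then [S]/(Km+[S]) = 0.2235 ⇒ [S] = 0.567 × 0.2235/(1 − 0.2235) = 0.163 nM.

0.163 nM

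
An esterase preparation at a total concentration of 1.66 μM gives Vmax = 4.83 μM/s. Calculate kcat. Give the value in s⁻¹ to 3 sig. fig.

2.91 s⁻¹

kcat = Vmax/[E]total = 4.83 μM/s / 1.66 μM = 2.91 s⁻¹.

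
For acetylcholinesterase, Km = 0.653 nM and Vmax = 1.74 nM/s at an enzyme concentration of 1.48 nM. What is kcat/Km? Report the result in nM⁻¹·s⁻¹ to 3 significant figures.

1.80 nM⁻¹·s⁻¹

kcat = Vmax/[E]total = 1.74/1.48 = 1.18 s⁻¹.
kcat/Km = 1.18/0.653 = 1.80 nM⁻¹·s⁻¹.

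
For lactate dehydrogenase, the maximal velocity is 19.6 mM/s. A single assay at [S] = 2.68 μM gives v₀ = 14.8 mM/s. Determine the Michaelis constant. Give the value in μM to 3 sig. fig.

v/Vmax = 14.8/19.6 = 0.7551 = [S]/(Km+[S]).
So Km + [S] = [S]/0.7551 = 3.549 μM, giving Km = 3.549 − 2.68 = 0.869 μM.

0.869 μM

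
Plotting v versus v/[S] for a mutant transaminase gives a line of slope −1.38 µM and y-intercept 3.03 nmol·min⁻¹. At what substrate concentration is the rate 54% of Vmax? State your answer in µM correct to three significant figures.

The Eadie–Hofstee slope gives Km = 1.38 µM (slope = −Km).
v/Vmax = [S]/(Km+[S]) = 0.54 ⇒ [S] = Km·0.54/(1−0.54) = 1.38 × 1.174 = 1.62 µM.

1.62 µM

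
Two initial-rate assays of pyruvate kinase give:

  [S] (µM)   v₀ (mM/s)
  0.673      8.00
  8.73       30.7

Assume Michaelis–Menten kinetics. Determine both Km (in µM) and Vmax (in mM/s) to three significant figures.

In reciprocal form, 1/v = (Km/Vmax)·(1/[S]) + 1/Vmax. The two points give (1/[S], 1/v) = (1.486, 0.1250) and (0.1145, 0.03257).
Slope = (0.1250 − 0.03257)/(1.486 − 0.1145) = 0.06740; intercept = 0.1250 − 0.06740×1.486 = 0.02485.
Vmax = 1/intercept = 40.2 mM/s; Km = slope × Vmax = 0.06740 × 40.2 = 2.71 µM.

Km = 2.71 µM; Vmax = 40.2 mM/s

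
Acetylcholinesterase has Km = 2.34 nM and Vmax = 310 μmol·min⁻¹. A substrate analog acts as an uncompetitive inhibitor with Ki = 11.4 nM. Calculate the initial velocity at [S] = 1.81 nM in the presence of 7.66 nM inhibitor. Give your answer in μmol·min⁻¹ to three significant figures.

With α = 1 + [I]/Ki = 1 + 7.66/11.4 = 1.672, the uncompetitive rate law is v = (Vmax/α)·[S] / (Km/α + [S]).
v = (310/1.672)×1.81 / (2.34/1.672 + 1.81) = 335.6/3.210 = 105 μmol·min⁻¹.

105 μmol·min⁻¹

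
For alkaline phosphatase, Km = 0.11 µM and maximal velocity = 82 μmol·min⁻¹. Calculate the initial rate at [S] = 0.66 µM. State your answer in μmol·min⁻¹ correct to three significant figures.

v = Vmax·[S]/(Km + [S]) = 82 × 0.66 / (0.11 + 0.66)
  = 54.12 / 0.7700 = 70.3 μmol·min⁻¹.

70.3 μmol·min⁻¹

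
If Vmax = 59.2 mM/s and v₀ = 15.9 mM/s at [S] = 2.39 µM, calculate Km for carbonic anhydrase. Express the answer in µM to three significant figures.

6.51 µM

v/Vmax = 15.9/59.2 = 0.2686 = [S]/(Km+[S]).
So Km + [S] = [S]/0.2686 = 8.899 µM, giving Km = 8.899 − 2.39 = 6.51 µM.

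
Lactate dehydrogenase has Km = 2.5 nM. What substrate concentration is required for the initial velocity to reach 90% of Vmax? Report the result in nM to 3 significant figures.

22.5 nM

v/Vmax = [S]/(Km+[S]) = 0.9, so [S] = Km·0.9/(1 − 0.9) = 2.5 × 9.000.
[S] = 22.5 nM.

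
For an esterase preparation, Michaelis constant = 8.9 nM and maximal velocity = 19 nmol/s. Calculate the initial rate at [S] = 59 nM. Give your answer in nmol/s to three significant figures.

[S]/(Km+[S]) = 59/67.90 = 0.8689, the fractional saturation.
v = 0.8689 × Vmax = 0.8689 × 19 = 16.5 nmol/s.

16.5 nmol/s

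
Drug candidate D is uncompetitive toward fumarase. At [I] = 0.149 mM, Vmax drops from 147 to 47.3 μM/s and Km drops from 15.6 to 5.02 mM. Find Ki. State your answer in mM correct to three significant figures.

0.0707 mM

Uncompetitive: Vmax,app = Vmax/α (and Km,app = Km/α) with α = 1 + [I]/Ki.
α = Vmax/Vmax,app = 147/47.3 = 3.108.
Since α = 1 + [I]/Ki, [I]/Ki = 3.108 − 1 = 2.108 and Ki = 0.149/2.108 = 0.0707 mM.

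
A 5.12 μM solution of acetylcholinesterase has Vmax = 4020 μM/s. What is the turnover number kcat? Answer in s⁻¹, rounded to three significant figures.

785 s⁻¹

kcat = Vmax/[E]total = 4020 μM/s / 5.12 μM = 785 s⁻¹.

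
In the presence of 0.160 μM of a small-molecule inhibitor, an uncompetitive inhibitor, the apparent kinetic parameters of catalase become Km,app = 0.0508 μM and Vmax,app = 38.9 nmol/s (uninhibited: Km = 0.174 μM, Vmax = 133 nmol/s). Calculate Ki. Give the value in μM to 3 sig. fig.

Uncompetitive: Vmax,app = Vmax/α (and Km,app = Km/α) with α = 1 + [I]/Ki.
α = Vmax/Vmax,app = 133/38.9 = 3.419.
Since α = 1 + [I]/Ki, [I]/Ki = 3.419 − 1 = 2.419 and Ki = 0.160/2.419 = 0.0661 μM.

0.0661 μM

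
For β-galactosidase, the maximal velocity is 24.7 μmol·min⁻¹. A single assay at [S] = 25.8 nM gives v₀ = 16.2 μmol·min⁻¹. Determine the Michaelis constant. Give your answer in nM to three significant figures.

13.5 nM

From v = Vmax[S]/(Km+[S]), Km = [S](Vmax − v)/v.
Km = 25.8 × (24.7 − 16.2) / 16.2 = 219.3/16.2 = 13.5 nM.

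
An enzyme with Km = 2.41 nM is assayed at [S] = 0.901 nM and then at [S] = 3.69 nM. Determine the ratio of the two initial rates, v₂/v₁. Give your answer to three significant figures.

Since Vmax cancels, v₂/v₁ = [S]₂(Km+[S]₁) / [S]₁(Km+[S]₂).
= 3.69×(2.41+0.901) / (0.901×(2.41+3.69)) = 12.22/5.496 = 2.22.

2.22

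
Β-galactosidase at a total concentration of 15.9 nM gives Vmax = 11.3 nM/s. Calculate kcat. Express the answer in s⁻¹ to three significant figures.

kcat = Vmax/[E]total = 11.3 nM/s / 15.9 nM = 0.711 s⁻¹.

0.711 s⁻¹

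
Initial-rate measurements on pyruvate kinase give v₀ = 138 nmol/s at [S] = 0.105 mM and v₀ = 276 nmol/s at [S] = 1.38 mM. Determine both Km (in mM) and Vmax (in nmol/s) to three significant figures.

In reciprocal form, 1/v = (Km/Vmax)·(1/[S]) + 1/Vmax. The two points give (1/[S], 1/v) = (9.524, 0.007246) and (0.7246, 0.003623).
Slope = (0.007246 − 0.003623)/(9.524 − 0.7246) = 0.0004118; intercept = 0.007246 − 0.0004118×9.524 = 0.003325.
Vmax = 1/intercept = 301 nmol/s; Km = slope × Vmax = 0.0004118 × 301 = 0.124 mM.

Km = 0.124 mM; Vmax = 301 nmol/s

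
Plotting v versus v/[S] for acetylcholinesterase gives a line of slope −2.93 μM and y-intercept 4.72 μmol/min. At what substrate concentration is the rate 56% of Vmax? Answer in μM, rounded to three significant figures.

The Eadie–Hofstee slope gives Km = 2.93 μM (slope = −Km).
v/Vmax = [S]/(Km+[S]) = 0.56 ⇒ [S] = Km·0.56/(1−0.56) = 2.93 × 1.273 = 3.73 μM.

3.73 μM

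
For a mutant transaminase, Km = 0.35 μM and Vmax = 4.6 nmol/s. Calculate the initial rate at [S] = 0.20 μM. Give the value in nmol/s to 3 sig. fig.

1.67 nmol/s

v = Vmax·[S]/(Km + [S]) = 4.6 × 0.20 / (0.35 + 0.20)
  = 0.9200 / 0.5500 = 1.67 nmol/s.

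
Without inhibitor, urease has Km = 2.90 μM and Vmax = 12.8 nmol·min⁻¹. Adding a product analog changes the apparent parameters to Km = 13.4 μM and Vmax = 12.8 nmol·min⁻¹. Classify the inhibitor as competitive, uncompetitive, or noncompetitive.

Km increases (2.90 → 13.4 μM) while Vmax is unchanged — the hallmark of competitive inhibition.

competitive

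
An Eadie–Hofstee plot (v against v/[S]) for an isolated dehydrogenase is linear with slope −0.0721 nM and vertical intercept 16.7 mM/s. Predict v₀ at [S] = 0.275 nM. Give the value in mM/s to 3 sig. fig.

In the Eadie–Hofstee form v = Vmax − Km·(v/[S]), the slope is −Km and the intercept is Vmax, so Km = 0.0721 nM and Vmax = 16.7 mM/s.
v = 16.7 × 0.275/(0.0721 + 0.275) = 13.2 mM/s.

13.2 mM/s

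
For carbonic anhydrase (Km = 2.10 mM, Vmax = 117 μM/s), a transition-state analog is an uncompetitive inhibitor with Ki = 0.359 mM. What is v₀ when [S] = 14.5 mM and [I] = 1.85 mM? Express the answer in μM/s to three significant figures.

α = 1 + [I]/Ki = 1 + 1.85/0.359 = 6.153.
For an uncompetitive inhibitor, both parameters are divided by α, giving Vmax/α and Km/α: Km,app = 0.341 mM, Vmax,app = 19.0 μM/s.
v = Vmax,app·[S]/(Km,app + [S]) = 19.0 × 14.5/(0.341 + 14.5) = 18.6 μM/s.

18.6 μM/s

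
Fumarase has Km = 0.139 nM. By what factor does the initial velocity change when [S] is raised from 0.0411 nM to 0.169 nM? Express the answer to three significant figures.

The fractional saturations are [S]/(Km+[S]) = 0.0411/0.1801 = 0.2282 and 0.169/0.3080 = 0.5487.
v₂/v₁ is just their ratio: 0.5487/0.2282 = 2.40.

2.40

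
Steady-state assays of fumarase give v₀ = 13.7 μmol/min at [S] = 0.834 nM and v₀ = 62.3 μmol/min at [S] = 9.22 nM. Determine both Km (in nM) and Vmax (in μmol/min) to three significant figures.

Km = 5.03 nM; Vmax = 96.3 μmol/min

From v = Vmax[S]/(Km+[S]), each point gives Vmax = v(Km+[S])/[S].
Equating: 13.7(Km+0.834)/0.834 = 62.3(Km+9.22)/9.22.
16.43·Km + 13.7 = 6.757·Km + 62.3, so (16.43 − 6.757)·Km = 62.3 − 13.7.
Km = 48.60/9.670 = 5.03 nM; then Vmax = 13.7(5.03+0.834)/0.834 = 96.3 μmol/min.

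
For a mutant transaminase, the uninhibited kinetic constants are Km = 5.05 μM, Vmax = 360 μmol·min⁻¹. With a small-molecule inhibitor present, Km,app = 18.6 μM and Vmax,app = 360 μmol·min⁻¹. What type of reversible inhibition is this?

competitive

Km increases (5.05 → 18.6 μM) while Vmax is unchanged — the hallmark of competitive inhibition.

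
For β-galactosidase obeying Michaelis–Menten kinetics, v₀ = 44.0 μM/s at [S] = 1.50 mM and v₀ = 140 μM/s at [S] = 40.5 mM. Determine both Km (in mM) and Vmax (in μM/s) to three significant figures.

Km = 3.71 mM; Vmax = 153 μM/s

In reciprocal form, 1/v = (Km/Vmax)·(1/[S]) + 1/Vmax. The two points give (1/[S], 1/v) = (0.6667, 0.02273) and (0.02469, 0.007143).
Slope = (0.02273 − 0.007143)/(0.6667 − 0.02469) = 0.02428; intercept = 0.02273 − 0.02428×0.6667 = 0.006543.
Vmax = 1/intercept = 153 μM/s; Km = slope × Vmax = 0.02428 × 153 = 3.71 mM.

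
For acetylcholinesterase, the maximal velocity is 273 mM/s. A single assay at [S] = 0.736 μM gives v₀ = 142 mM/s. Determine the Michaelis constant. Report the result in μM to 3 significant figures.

0.679 μM

v/Vmax = 142/273 = 0.5201 = [S]/(Km+[S]).
So Km + [S] = [S]/0.5201 = 1.415 μM, giving Km = 1.415 − 0.736 = 0.679 μM.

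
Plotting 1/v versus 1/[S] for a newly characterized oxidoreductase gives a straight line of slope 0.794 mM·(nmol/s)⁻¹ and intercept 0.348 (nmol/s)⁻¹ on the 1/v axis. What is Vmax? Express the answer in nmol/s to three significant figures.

2.87 nmol/s

The y-intercept of a Lineweaver–Burk plot equals 1/Vmax, so Vmax = 1/0.348 = 2.87 nmol/s.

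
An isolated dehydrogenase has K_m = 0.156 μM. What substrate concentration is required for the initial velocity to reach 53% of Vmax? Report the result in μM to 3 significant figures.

0.176 μM

v/Vmax = [S]/(Km+[S]) = 0.53, so [S] = Km·0.53/(1 − 0.53) = 0.156 × 1.128.
[S] = 0.176 μM.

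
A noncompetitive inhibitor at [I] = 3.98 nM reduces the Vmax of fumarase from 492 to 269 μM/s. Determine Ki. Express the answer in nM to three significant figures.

Noncompetitive: Vmax,app = Vmax/α with α = 1 + [I]/Ki.
α = Vmax/Vmax,app = 492/269 = 1.829.
Since α = 1 + [I]/Ki, [I]/Ki = 1.829 − 1 = 0.8290 and Ki = 3.98/0.8290 = 4.80 nM.

4.80 nM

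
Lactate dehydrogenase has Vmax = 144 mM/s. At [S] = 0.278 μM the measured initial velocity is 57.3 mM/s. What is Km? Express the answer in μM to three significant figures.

From v = Vmax[S]/(Km+[S]), Km = [S](Vmax − v)/v.
Km = 0.278 × (144 − 57.3) / 57.3 = 24.10/57.3 = 0.421 μM.

0.421 μM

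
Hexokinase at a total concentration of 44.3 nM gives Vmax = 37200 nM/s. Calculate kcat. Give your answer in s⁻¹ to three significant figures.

kcat = Vmax/[E]total = 37200 nM/s / 44.3 nM = 840 s⁻¹.

840 s⁻¹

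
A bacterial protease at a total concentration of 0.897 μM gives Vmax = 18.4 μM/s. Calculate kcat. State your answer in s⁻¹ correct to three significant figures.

kcat = Vmax/[E]total = 18.4 μM/s / 0.897 μM = 20.5 s⁻¹.

20.5 s⁻¹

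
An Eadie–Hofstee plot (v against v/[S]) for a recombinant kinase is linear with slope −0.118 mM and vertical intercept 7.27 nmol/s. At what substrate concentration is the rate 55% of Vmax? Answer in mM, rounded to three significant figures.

0.144 mM

The Eadie–Hofstee slope gives Km = 0.118 mM (slope = −Km).
v/Vmax = [S]/(Km+[S]) = 0.55 ⇒ [S] = Km·0.55/(1−0.55) = 0.118 × 1.222 = 0.144 mM.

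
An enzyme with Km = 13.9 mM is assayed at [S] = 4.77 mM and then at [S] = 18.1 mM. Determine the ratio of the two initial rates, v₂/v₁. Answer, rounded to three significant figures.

The fractional saturations are [S]/(Km+[S]) = 4.77/18.67 = 0.2555 and 18.1/32.00 = 0.5656.
v₂/v₁ is just their ratio: 0.5656/0.2555 = 2.21.

2.21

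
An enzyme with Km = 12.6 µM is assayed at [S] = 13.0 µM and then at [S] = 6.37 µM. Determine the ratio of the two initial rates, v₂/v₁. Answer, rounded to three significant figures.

The fractional saturations are [S]/(Km+[S]) = 13.0/25.60 = 0.5078 and 6.37/18.97 = 0.3358.
v₂/v₁ is just their ratio: 0.3358/0.5078 = 0.661.

0.661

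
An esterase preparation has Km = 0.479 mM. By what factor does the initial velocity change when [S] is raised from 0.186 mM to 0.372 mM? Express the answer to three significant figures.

1.56

The fractional saturations are [S]/(Km+[S]) = 0.186/0.6650 = 0.2797 and 0.372/0.8510 = 0.4371.
v₂/v₁ is just their ratio: 0.4371/0.2797 = 1.56.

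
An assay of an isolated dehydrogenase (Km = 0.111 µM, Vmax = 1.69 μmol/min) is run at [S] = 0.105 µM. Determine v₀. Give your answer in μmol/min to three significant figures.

0.822 μmol/min

v = Vmax·[S]/(Km + [S]) = 1.69 × 0.105 / (0.111 + 0.105)
  = 0.1774 / 0.2160 = 0.822 μmol/min.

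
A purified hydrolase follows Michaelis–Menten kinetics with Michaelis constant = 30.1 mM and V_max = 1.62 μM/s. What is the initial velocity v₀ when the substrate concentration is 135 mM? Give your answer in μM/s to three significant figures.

1.32 μM/s

v = Vmax·[S]/(Km + [S]) = 1.62 × 135 / (30.1 + 135)
  = 218.7 / 165.1 = 1.32 μM/s.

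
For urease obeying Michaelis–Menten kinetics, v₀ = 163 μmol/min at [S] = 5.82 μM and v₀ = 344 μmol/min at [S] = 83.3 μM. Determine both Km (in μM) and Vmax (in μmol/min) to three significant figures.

In reciprocal form, 1/v = (Km/Vmax)·(1/[S]) + 1/Vmax. The two points give (1/[S], 1/v) = (0.1718, 0.006135) and (0.01200, 0.002907).
Slope = (0.006135 − 0.002907)/(0.1718 − 0.01200) = 0.02020; intercept = 0.006135 − 0.02020×0.1718 = 0.002665.
Vmax = 1/intercept = 375 μmol/min; Km = slope × Vmax = 0.02020 × 375 = 7.58 μM.

Km = 7.58 μM; Vmax = 375 μmol/min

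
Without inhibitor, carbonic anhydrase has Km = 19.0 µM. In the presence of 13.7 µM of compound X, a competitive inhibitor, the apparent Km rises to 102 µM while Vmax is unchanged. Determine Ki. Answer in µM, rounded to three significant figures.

3.14 µM

Competitive: Km,app = α·Km with α = 1 + [I]/Ki.
α = Km,app/Km = 102/19.0 = 5.368.
Ki = [I]/(α − 1) = 13.7/4.368 = 3.14 µM.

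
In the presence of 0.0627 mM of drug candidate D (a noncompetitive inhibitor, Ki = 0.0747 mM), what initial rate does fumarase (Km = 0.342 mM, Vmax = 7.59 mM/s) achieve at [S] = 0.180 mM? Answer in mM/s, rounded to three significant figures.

With α = 1 + [I]/Ki = 1 + 0.0627/0.0747 = 1.839, the noncompetitive rate law is v = (Vmax/α)·[S] / (Km + [S]).
v = (7.59/1.839)×0.180 / (0.342 + 0.180) = 0.7428/0.5220 = 1.42 mM/s.

1.42 mM/s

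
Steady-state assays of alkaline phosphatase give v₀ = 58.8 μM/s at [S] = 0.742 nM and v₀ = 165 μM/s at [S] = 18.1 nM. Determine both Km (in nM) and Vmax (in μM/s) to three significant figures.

In reciprocal form, 1/v = (Km/Vmax)·(1/[S]) + 1/Vmax. The two points give (1/[S], 1/v) = (1.348, 0.01701) and (0.05525, 0.006061).
Slope = (0.01701 − 0.006061)/(1.348 − 0.05525) = 0.008469; intercept = 0.01701 − 0.008469×1.348 = 0.005593.
Vmax = 1/intercept = 179 μM/s; Km = slope × Vmax = 0.008469 × 179 = 1.51 nM.

Km = 1.51 nM; Vmax = 179 μM/s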